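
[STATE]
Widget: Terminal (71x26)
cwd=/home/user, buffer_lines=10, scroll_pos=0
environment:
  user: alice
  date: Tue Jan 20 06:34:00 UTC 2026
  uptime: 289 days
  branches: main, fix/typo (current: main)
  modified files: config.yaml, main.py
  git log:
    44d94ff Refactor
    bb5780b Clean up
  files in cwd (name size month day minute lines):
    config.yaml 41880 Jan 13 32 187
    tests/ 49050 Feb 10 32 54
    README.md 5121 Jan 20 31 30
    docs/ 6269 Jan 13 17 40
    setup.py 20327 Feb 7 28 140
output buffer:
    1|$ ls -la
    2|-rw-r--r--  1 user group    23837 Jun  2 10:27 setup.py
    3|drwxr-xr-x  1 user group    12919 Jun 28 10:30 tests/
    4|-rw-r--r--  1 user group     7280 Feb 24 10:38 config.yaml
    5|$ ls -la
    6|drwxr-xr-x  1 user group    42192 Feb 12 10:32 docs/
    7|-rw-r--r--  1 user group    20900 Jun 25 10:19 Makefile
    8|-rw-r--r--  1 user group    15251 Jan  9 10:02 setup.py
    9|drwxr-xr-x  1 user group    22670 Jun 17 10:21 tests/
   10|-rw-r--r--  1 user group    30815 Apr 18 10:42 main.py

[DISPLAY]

$ ls -la                                                               
-rw-r--r--  1 user group    23837 Jun  2 10:27 setup.py                
drwxr-xr-x  1 user group    12919 Jun 28 10:30 tests/                  
-rw-r--r--  1 user group     7280 Feb 24 10:38 config.yaml             
$ ls -la                                                               
drwxr-xr-x  1 user group    42192 Feb 12 10:32 docs/                   
-rw-r--r--  1 user group    20900 Jun 25 10:19 Makefile                
-rw-r--r--  1 user group    15251 Jan  9 10:02 setup.py                
drwxr-xr-x  1 user group    22670 Jun 17 10:21 tests/                  
-rw-r--r--  1 user group    30815 Apr 18 10:42 main.py                 
$ █                                                                    
                                                                       
                                                                       
                                                                       
                                                                       
                                                                       
                                                                       
                                                                       
                                                                       
                                                                       
                                                                       
                                                                       
                                                                       
                                                                       
                                                                       
                                                                       


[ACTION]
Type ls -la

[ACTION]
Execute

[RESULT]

$ ls -la                                                               
-rw-r--r--  1 user group    23837 Jun  2 10:27 setup.py                
drwxr-xr-x  1 user group    12919 Jun 28 10:30 tests/                  
-rw-r--r--  1 user group     7280 Feb 24 10:38 config.yaml             
$ ls -la                                                               
drwxr-xr-x  1 user group    42192 Feb 12 10:32 docs/                   
-rw-r--r--  1 user group    20900 Jun 25 10:19 Makefile                
-rw-r--r--  1 user group    15251 Jan  9 10:02 setup.py                
drwxr-xr-x  1 user group    22670 Jun 17 10:21 tests/                  
-rw-r--r--  1 user group    30815 Apr 18 10:42 main.py                 
$ ls -la                                                               
-rw-r--r--  1 alice group    41880 Jan 13 10:32 config.yaml            
drwxr-xr-x  1 alice group    49050 Feb 10 10:32 tests/                 
-rw-r--r--  1 alice group     5121 Jan 20 10:31 README.md              
drwxr-xr-x  1 alice group     6269 Jan 13 10:17 docs/                  
-rw-r--r--  1 alice group    20327 Feb  7 10:28 setup.py               
$ █                                                                    
                                                                       
                                                                       
                                                                       
                                                                       
                                                                       
                                                                       
                                                                       
                                                                       
                                                                       


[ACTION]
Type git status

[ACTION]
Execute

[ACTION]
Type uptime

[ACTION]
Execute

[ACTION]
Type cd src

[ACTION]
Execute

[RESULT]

-rw-r--r--  1 user group    23837 Jun  2 10:27 setup.py                
drwxr-xr-x  1 user group    12919 Jun 28 10:30 tests/                  
-rw-r--r--  1 user group     7280 Feb 24 10:38 config.yaml             
$ ls -la                                                               
drwxr-xr-x  1 user group    42192 Feb 12 10:32 docs/                   
-rw-r--r--  1 user group    20900 Jun 25 10:19 Makefile                
-rw-r--r--  1 user group    15251 Jan  9 10:02 setup.py                
drwxr-xr-x  1 user group    22670 Jun 17 10:21 tests/                  
-rw-r--r--  1 user group    30815 Apr 18 10:42 main.py                 
$ ls -la                                                               
-rw-r--r--  1 alice group    41880 Jan 13 10:32 config.yaml            
drwxr-xr-x  1 alice group    49050 Feb 10 10:32 tests/                 
-rw-r--r--  1 alice group     5121 Jan 20 10:31 README.md              
drwxr-xr-x  1 alice group     6269 Jan 13 10:17 docs/                  
-rw-r--r--  1 alice group    20327 Feb  7 10:28 setup.py               
$ git status                                                           
On branch main                                                         
Changes not staged for commit:                                         
                                                                       
        modified:   config.yaml                                        
        modified:   main.py                                            
$ uptime                                                               
 10:00  up 289 days                                                    
$ cd src                                                               
                                                                       
$ █                                                                    


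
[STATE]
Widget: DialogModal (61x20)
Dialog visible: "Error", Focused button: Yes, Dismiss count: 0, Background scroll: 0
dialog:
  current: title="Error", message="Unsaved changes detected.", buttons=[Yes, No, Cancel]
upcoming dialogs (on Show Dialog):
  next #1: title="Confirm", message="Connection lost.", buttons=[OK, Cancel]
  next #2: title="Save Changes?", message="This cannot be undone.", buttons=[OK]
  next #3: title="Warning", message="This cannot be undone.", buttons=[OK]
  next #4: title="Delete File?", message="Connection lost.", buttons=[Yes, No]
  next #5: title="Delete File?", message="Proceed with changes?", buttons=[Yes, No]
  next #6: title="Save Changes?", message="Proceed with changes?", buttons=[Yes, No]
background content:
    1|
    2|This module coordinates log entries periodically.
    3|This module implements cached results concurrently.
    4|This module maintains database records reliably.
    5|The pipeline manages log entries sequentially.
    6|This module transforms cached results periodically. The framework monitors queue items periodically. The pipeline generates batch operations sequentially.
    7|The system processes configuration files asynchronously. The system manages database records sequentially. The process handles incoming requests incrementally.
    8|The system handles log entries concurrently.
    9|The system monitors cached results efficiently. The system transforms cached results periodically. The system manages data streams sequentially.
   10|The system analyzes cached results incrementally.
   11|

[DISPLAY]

                                                             
This module coordinates log entries periodically.            
This module implements cached results concurrently.          
This module maintains database records reliably.             
The pipeline manages log entries sequentially.               
This module transforms cached results periodically. The frame
The system processes configuration files asynchronously. The 
The system handl┌───────────────────────────┐                
The system monit│           Error           │y. The system tr
The system analy│ Unsaved changes detected. │lly.            
                │    [Yes]  No   Cancel     │                
                └───────────────────────────┘                
                                                             
                                                             
                                                             
                                                             
                                                             
                                                             
                                                             
                                                             


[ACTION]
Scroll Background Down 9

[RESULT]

The system analyzes cached results incrementally.            
                                                             
                                                             
                                                             
                                                             
                                                             
                                                             
                ┌───────────────────────────┐                
                │           Error           │                
                │ Unsaved changes detected. │                
                │    [Yes]  No   Cancel     │                
                └───────────────────────────┘                
                                                             
                                                             
                                                             
                                                             
                                                             
                                                             
                                                             
                                                             


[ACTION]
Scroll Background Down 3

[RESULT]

                                                             
                                                             
                                                             
                                                             
                                                             
                                                             
                                                             
                ┌───────────────────────────┐                
                │           Error           │                
                │ Unsaved changes detected. │                
                │    [Yes]  No   Cancel     │                
                └───────────────────────────┘                
                                                             
                                                             
                                                             
                                                             
                                                             
                                                             
                                                             
                                                             


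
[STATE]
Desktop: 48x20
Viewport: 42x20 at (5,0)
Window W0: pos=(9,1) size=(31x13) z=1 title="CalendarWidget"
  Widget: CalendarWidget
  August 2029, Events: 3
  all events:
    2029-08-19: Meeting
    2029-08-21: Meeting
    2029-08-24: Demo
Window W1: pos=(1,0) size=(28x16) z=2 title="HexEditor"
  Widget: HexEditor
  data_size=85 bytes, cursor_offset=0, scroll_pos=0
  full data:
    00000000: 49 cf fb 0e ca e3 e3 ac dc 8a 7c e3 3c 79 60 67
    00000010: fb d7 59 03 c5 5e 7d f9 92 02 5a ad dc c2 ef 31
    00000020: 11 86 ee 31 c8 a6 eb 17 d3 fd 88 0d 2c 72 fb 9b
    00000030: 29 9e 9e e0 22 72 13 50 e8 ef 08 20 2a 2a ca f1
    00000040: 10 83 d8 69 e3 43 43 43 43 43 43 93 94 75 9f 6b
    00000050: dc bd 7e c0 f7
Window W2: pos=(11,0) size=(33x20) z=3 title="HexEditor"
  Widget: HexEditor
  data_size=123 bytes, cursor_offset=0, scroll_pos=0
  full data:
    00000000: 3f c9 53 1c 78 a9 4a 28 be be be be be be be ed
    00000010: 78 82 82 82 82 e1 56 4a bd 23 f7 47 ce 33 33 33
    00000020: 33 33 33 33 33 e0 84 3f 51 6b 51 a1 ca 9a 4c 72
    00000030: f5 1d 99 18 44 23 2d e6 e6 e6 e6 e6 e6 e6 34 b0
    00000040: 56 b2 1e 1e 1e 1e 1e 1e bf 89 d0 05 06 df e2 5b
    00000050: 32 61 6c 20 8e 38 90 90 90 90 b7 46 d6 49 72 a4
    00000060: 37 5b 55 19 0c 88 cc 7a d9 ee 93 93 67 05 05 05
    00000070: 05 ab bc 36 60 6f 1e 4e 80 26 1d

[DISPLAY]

━━━━━━┏━━━━━━━━━━━━━━━━━━━━━━━━━━━━━━━┓   
xEdito┃ HexEditor                     ┃   
──────┠───────────────────────────────┨   
00000 ┃00000000  3F c9 53 1c 78 a9 4a ┃   
00010 ┃00000010  78 82 82 82 82 e1 56 ┃   
00020 ┃00000020  33 33 33 33 33 e0 84 ┃   
00030 ┃00000030  f5 1d 99 18 44 23 2d ┃   
00040 ┃00000040  56 b2 1e 1e 1e 1e 1e ┃   
00050 ┃00000050  32 61 6c 20 8e 38 90 ┃   
      ┃00000060  37 5b 55 19 0c 88 cc ┃   
      ┃00000070  05 ab bc 36 60 6f 1e ┃   
      ┃                               ┃   
      ┃                               ┃   
      ┃                               ┃   
      ┃                               ┃   
━━━━━━┃                               ┃   
      ┃                               ┃   
      ┃                               ┃   
      ┃                               ┃   
      ┗━━━━━━━━━━━━━━━━━━━━━━━━━━━━━━━┛   


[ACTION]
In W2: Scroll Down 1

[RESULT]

━━━━━━┏━━━━━━━━━━━━━━━━━━━━━━━━━━━━━━━┓   
xEdito┃ HexEditor                     ┃   
──────┠───────────────────────────────┨   
00000 ┃00000010  78 82 82 82 82 e1 56 ┃   
00010 ┃00000020  33 33 33 33 33 e0 84 ┃   
00020 ┃00000030  f5 1d 99 18 44 23 2d ┃   
00030 ┃00000040  56 b2 1e 1e 1e 1e 1e ┃   
00040 ┃00000050  32 61 6c 20 8e 38 90 ┃   
00050 ┃00000060  37 5b 55 19 0c 88 cc ┃   
      ┃00000070  05 ab bc 36 60 6f 1e ┃   
      ┃                               ┃   
      ┃                               ┃   
      ┃                               ┃   
      ┃                               ┃   
      ┃                               ┃   
━━━━━━┃                               ┃   
      ┃                               ┃   
      ┃                               ┃   
      ┃                               ┃   
      ┗━━━━━━━━━━━━━━━━━━━━━━━━━━━━━━━┛   


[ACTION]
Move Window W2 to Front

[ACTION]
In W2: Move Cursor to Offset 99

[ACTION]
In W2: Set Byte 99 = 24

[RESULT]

━━━━━━┏━━━━━━━━━━━━━━━━━━━━━━━━━━━━━━━┓   
xEdito┃ HexEditor                     ┃   
──────┠───────────────────────────────┨   
00000 ┃00000010  78 82 82 82 82 e1 56 ┃   
00010 ┃00000020  33 33 33 33 33 e0 84 ┃   
00020 ┃00000030  f5 1d 99 18 44 23 2d ┃   
00030 ┃00000040  56 b2 1e 1e 1e 1e 1e ┃   
00040 ┃00000050  32 61 6c 20 8e 38 90 ┃   
00050 ┃00000060  37 5b 55 24 0c 88 cc ┃   
      ┃00000070  05 ab bc 36 60 6f 1e ┃   
      ┃                               ┃   
      ┃                               ┃   
      ┃                               ┃   
      ┃                               ┃   
      ┃                               ┃   
━━━━━━┃                               ┃   
      ┃                               ┃   
      ┃                               ┃   
      ┃                               ┃   
      ┗━━━━━━━━━━━━━━━━━━━━━━━━━━━━━━━┛   


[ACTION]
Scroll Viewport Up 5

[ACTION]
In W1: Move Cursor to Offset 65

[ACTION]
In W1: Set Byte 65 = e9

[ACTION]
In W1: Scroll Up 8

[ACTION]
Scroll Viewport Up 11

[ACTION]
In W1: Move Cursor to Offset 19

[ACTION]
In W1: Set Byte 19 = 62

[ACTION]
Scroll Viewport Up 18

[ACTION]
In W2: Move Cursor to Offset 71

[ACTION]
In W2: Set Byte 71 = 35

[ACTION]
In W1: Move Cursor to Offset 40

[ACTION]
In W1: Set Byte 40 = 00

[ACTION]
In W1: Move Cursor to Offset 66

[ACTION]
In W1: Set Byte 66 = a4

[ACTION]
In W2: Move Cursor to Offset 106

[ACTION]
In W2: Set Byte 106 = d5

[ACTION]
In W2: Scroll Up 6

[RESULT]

━━━━━━┏━━━━━━━━━━━━━━━━━━━━━━━━━━━━━━━┓   
xEdito┃ HexEditor                     ┃   
──────┠───────────────────────────────┨   
00000 ┃00000000  3f c9 53 1c 78 a9 4a ┃   
00010 ┃00000010  78 82 82 82 82 e1 56 ┃   
00020 ┃00000020  33 33 33 33 33 e0 84 ┃   
00030 ┃00000030  f5 1d 99 18 44 23 2d ┃   
00040 ┃00000040  56 b2 1e 1e 1e 1e 1e ┃   
00050 ┃00000050  32 61 6c 20 8e 38 90 ┃   
      ┃00000060  37 5b 55 24 0c 88 cc ┃   
      ┃00000070  05 ab bc 36 60 6f 1e ┃   
      ┃                               ┃   
      ┃                               ┃   
      ┃                               ┃   
      ┃                               ┃   
━━━━━━┃                               ┃   
      ┃                               ┃   
      ┃                               ┃   
      ┃                               ┃   
      ┗━━━━━━━━━━━━━━━━━━━━━━━━━━━━━━━┛   


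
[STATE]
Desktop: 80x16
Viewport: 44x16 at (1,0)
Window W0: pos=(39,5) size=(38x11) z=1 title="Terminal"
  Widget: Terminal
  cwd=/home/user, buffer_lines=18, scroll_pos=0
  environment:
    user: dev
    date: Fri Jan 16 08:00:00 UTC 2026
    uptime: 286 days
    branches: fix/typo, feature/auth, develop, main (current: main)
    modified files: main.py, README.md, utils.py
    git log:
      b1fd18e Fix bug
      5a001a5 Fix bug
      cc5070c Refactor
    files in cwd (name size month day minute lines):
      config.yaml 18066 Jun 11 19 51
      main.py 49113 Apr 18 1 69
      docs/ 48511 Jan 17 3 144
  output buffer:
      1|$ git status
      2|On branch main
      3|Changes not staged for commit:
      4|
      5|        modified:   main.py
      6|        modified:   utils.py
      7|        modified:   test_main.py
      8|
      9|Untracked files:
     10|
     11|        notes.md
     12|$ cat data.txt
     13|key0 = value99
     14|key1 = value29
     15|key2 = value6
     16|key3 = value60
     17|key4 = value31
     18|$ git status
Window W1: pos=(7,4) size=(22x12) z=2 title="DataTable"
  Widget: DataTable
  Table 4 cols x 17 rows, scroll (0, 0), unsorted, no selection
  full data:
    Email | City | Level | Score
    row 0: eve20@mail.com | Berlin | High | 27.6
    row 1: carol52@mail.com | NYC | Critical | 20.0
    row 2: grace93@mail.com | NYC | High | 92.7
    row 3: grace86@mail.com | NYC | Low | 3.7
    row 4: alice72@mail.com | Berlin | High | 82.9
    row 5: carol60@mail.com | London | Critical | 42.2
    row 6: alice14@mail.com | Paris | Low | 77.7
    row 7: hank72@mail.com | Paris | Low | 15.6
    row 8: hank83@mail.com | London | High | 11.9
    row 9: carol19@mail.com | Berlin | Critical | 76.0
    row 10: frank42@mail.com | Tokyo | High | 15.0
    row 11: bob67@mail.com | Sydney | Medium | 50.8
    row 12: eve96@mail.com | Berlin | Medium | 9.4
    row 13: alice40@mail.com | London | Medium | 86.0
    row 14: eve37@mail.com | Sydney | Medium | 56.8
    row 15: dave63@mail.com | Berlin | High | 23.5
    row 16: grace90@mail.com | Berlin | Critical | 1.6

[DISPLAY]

                                            
                                            
                                            
                                            
      ┏━━━━━━━━━━━━━━━━━━━━┓                
      ┃ DataTable          ┃          ┏━━━━━
      ┠────────────────────┨          ┃ Term
      ┃Email           │Cit┃          ┠─────
      ┃────────────────┼───┃          ┃$ git
      ┃eve20@mail.com  │Ber┃          ┃On br
      ┃carol52@mail.com│NYC┃          ┃Chang
      ┃grace93@mail.com│NYC┃          ┃     
      ┃grace86@mail.com│NYC┃          ┃     
      ┃alice72@mail.com│Ber┃          ┃     
      ┃carol60@mail.com│Lon┃          ┃     
      ┗━━━━━━━━━━━━━━━━━━━━┛          ┗━━━━━


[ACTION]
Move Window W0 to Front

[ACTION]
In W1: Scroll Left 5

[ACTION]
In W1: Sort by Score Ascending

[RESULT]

                                            
                                            
                                            
                                            
      ┏━━━━━━━━━━━━━━━━━━━━┓                
      ┃ DataTable          ┃          ┏━━━━━
      ┠────────────────────┨          ┃ Term
      ┃Email           │Cit┃          ┠─────
      ┃────────────────┼───┃          ┃$ git
      ┃grace90@mail.com│Ber┃          ┃On br
      ┃grace86@mail.com│NYC┃          ┃Chang
      ┃eve96@mail.com  │Ber┃          ┃     
      ┃hank83@mail.com │Lon┃          ┃     
      ┃frank42@mail.com│Tok┃          ┃     
      ┃hank72@mail.com │Par┃          ┃     
      ┗━━━━━━━━━━━━━━━━━━━━┛          ┗━━━━━


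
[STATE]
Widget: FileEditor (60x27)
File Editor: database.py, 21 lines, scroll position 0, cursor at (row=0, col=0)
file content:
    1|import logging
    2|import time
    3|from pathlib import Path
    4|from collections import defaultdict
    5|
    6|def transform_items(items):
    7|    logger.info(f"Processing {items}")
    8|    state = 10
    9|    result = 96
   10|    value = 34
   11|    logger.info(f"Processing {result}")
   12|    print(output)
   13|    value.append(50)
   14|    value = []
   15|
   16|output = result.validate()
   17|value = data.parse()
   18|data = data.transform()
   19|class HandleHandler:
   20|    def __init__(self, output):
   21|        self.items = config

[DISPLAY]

█mport logging                                             ▲
import time                                                █
from pathlib import Path                                   ░
from collections import defaultdict                        ░
                                                           ░
def transform_items(items):                                ░
    logger.info(f"Processing {items}")                     ░
    state = 10                                             ░
    result = 96                                            ░
    value = 34                                             ░
    logger.info(f"Processing {result}")                    ░
    print(output)                                          ░
    value.append(50)                                       ░
    value = []                                             ░
                                                           ░
output = result.validate()                                 ░
value = data.parse()                                       ░
data = data.transform()                                    ░
class HandleHandler:                                       ░
    def __init__(self, output):                            ░
        self.items = config                                ░
                                                           ░
                                                           ░
                                                           ░
                                                           ░
                                                           ░
                                                           ▼


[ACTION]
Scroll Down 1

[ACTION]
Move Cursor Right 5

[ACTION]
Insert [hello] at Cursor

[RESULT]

imporhello█ logging                                        ▲
import time                                                █
from pathlib import Path                                   ░
from collections import defaultdict                        ░
                                                           ░
def transform_items(items):                                ░
    logger.info(f"Processing {items}")                     ░
    state = 10                                             ░
    result = 96                                            ░
    value = 34                                             ░
    logger.info(f"Processing {result}")                    ░
    print(output)                                          ░
    value.append(50)                                       ░
    value = []                                             ░
                                                           ░
output = result.validate()                                 ░
value = data.parse()                                       ░
data = data.transform()                                    ░
class HandleHandler:                                       ░
    def __init__(self, output):                            ░
        self.items = config                                ░
                                                           ░
                                                           ░
                                                           ░
                                                           ░
                                                           ░
                                                           ▼


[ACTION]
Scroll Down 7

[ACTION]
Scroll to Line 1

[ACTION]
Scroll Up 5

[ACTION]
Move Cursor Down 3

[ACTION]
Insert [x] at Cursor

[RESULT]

imporhellot logging                                        ▲
import time                                                █
from pathlib import Path                                   ░
from collex█tions import defaultdict                       ░
                                                           ░
def transform_items(items):                                ░
    logger.info(f"Processing {items}")                     ░
    state = 10                                             ░
    result = 96                                            ░
    value = 34                                             ░
    logger.info(f"Processing {result}")                    ░
    print(output)                                          ░
    value.append(50)                                       ░
    value = []                                             ░
                                                           ░
output = result.validate()                                 ░
value = data.parse()                                       ░
data = data.transform()                                    ░
class HandleHandler:                                       ░
    def __init__(self, output):                            ░
        self.items = config                                ░
                                                           ░
                                                           ░
                                                           ░
                                                           ░
                                                           ░
                                                           ▼


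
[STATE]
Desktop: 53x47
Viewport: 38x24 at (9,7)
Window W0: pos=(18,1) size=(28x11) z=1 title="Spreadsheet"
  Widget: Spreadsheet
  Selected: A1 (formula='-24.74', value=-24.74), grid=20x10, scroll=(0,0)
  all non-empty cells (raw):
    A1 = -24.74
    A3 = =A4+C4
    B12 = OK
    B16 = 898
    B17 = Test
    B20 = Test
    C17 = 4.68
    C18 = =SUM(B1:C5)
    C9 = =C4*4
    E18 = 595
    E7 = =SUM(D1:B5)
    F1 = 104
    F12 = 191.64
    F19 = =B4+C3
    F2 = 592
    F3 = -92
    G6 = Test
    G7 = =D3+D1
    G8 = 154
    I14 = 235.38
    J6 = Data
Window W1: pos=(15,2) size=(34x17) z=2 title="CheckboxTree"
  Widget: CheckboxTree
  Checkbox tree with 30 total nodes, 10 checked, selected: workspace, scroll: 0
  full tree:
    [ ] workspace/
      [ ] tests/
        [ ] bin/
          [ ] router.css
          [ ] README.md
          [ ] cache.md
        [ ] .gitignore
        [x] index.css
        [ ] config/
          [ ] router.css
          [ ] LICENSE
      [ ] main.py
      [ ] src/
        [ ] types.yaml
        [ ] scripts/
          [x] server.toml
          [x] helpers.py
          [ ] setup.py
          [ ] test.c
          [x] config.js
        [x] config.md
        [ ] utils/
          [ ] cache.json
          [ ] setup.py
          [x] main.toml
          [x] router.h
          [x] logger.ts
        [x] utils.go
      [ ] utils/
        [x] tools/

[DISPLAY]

      ┃     [ ] bin/                  
      ┃       [ ] router.css          
      ┃       [ ] README.md           
      ┃       [ ] cache.md            
      ┃     [ ] .gitignore            
      ┃     [x] index.css             
      ┃     [ ] config/               
      ┃       [ ] router.css          
      ┃       [ ] LICENSE             
      ┃   [ ] main.py                 
      ┃   [-] src/                    
      ┗━━━━━━━━━━━━━━━━━━━━━━━━━━━━━━━
                                      
                                      
                                      
                                      
                                      
                                      
                                      
                                      
                                      
                                      
                                      
                                      


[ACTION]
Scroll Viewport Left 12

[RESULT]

               ┃     [ ] bin/         
               ┃       [ ] router.css 
               ┃       [ ] README.md  
               ┃       [ ] cache.md   
               ┃     [ ] .gitignore   
               ┃     [x] index.css    
               ┃     [ ] config/      
               ┃       [ ] router.css 
               ┃       [ ] LICENSE    
               ┃   [ ] main.py        
               ┃   [-] src/           
               ┗━━━━━━━━━━━━━━━━━━━━━━
                                      
                                      
                                      
                                      
                                      
                                      
                                      
                                      
                                      
                                      
                                      
                                      


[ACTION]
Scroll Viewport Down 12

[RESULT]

                                      
                                      
                                      
                                      
                                      
                                      
                                      
                                      
                                      
                                      
                                      
                                      
                                      
                                      
                                      
                                      
                                      
                                      
                                      
                                      
                                      
                                      
                                      
                                      


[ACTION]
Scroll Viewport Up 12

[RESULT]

               ┃     [ ] bin/         
               ┃       [ ] router.css 
               ┃       [ ] README.md  
               ┃       [ ] cache.md   
               ┃     [ ] .gitignore   
               ┃     [x] index.css    
               ┃     [ ] config/      
               ┃       [ ] router.css 
               ┃       [ ] LICENSE    
               ┃   [ ] main.py        
               ┃   [-] src/           
               ┗━━━━━━━━━━━━━━━━━━━━━━
                                      
                                      
                                      
                                      
                                      
                                      
                                      
                                      
                                      
                                      
                                      
                                      


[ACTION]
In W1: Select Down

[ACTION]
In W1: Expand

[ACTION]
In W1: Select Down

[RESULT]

               ┃>    [ ] bin/         
               ┃       [ ] router.css 
               ┃       [ ] README.md  
               ┃       [ ] cache.md   
               ┃     [ ] .gitignore   
               ┃     [x] index.css    
               ┃     [ ] config/      
               ┃       [ ] router.css 
               ┃       [ ] LICENSE    
               ┃   [ ] main.py        
               ┃   [-] src/           
               ┗━━━━━━━━━━━━━━━━━━━━━━
                                      
                                      
                                      
                                      
                                      
                                      
                                      
                                      
                                      
                                      
                                      
                                      


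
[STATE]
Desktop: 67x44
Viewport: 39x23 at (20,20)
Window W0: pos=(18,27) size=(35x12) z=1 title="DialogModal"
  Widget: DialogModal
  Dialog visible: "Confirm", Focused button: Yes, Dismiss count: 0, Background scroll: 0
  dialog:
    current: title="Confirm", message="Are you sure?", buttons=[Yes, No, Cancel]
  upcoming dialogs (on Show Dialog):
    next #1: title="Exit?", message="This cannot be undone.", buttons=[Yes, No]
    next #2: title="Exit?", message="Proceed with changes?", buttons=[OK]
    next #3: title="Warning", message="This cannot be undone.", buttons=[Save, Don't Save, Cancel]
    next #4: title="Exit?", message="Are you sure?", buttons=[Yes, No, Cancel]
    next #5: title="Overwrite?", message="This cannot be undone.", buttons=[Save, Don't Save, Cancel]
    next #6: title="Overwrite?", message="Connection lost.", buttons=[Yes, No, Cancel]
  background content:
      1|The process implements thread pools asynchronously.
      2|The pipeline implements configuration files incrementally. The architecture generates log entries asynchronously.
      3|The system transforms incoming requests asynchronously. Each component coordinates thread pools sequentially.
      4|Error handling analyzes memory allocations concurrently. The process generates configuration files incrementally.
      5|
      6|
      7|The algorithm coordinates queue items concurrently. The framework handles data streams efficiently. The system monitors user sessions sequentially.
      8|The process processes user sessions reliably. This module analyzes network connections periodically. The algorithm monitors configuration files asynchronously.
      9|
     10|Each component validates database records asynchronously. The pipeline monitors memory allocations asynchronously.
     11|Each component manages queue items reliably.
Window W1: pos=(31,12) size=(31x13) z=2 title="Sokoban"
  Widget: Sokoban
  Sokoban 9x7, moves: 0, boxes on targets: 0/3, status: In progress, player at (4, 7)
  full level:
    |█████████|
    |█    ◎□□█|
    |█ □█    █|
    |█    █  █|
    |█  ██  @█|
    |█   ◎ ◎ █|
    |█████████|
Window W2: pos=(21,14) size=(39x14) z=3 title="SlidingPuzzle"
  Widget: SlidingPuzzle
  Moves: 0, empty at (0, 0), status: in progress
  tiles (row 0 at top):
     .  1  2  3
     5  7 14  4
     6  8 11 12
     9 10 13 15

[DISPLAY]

 ┃│  5 │  7 │ 14 │  4 │                
 ┃├────┼────┼────┼────┤                
 ┃│  6 │  8 │ 11 │ 12 │                
 ┃├────┼────┼────┼────┤                
 ┃│  9 │ 10 │ 13 │ 15 │                
 ┃└────┴────┴────┴────┘                
 ┃Moves: 0                             
━┗━━━━━━━━━━━━━━━━━━━━━━━━━━━━━━━━━━━━━
DialogModal                     ┃      
────────────────────────────────┨      
he process implements thread poo┃      
he p┌─────────────────────┐igura┃      
he s│       Confirm       │ng re┃      
rror│    Are you sure?    │ry al┃      
    │ [Yes]  No   Cancel  │     ┃      
    └─────────────────────┘     ┃      
he algorithm coordinates queue i┃      
he process processes user sessio┃      
━━━━━━━━━━━━━━━━━━━━━━━━━━━━━━━━┛      
                                       
                                       
                                       
                                       


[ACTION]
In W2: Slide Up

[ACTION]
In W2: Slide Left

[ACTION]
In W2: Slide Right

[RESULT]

 ┃│    │  7 │ 14 │  4 │                
 ┃├────┼────┼────┼────┤                
 ┃│  6 │  8 │ 11 │ 12 │                
 ┃├────┼────┼────┼────┤                
 ┃│  9 │ 10 │ 13 │ 15 │                
 ┃└────┴────┴────┴────┘                
 ┃Moves: 3                             
━┗━━━━━━━━━━━━━━━━━━━━━━━━━━━━━━━━━━━━━
DialogModal                     ┃      
────────────────────────────────┨      
he process implements thread poo┃      
he p┌─────────────────────┐igura┃      
he s│       Confirm       │ng re┃      
rror│    Are you sure?    │ry al┃      
    │ [Yes]  No   Cancel  │     ┃      
    └─────────────────────┘     ┃      
he algorithm coordinates queue i┃      
he process processes user sessio┃      
━━━━━━━━━━━━━━━━━━━━━━━━━━━━━━━━┛      
                                       
                                       
                                       
                                       


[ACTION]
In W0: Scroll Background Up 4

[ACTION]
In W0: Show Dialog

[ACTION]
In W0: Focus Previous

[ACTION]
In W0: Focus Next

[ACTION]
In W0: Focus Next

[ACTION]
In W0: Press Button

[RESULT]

 ┃│    │  7 │ 14 │  4 │                
 ┃├────┼────┼────┼────┤                
 ┃│  6 │  8 │ 11 │ 12 │                
 ┃├────┼────┼────┼────┤                
 ┃│  9 │ 10 │ 13 │ 15 │                
 ┃└────┴────┴────┴────┘                
 ┃Moves: 3                             
━┗━━━━━━━━━━━━━━━━━━━━━━━━━━━━━━━━━━━━━
DialogModal                     ┃      
────────────────────────────────┨      
he process implements thread poo┃      
he pipeline implements configura┃      
he system transforms incoming re┃      
rror handling analyzes memory al┃      
                                ┃      
                                ┃      
he algorithm coordinates queue i┃      
he process processes user sessio┃      
━━━━━━━━━━━━━━━━━━━━━━━━━━━━━━━━┛      
                                       
                                       
                                       
                                       
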